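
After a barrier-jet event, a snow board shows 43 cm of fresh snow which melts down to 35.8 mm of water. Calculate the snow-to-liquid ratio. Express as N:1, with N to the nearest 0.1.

ratio ≈ 12.0

Ratio = snow depth / SWE = 430 mm / 35.8 mm = 12.0, i.e. 12.0:1.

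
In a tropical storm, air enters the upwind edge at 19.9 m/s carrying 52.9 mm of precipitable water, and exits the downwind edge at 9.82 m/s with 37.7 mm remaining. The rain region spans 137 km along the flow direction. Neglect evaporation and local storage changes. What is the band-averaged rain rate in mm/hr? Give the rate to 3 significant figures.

R ≈ 17.9 mm/hr

Column moisture flux per unit crosswind length is F = V × PW.
Inflow: F_in = 19.9 × 52.9 = 1052.71 mm·m/s
Outflow: F_out = 9.82 × 37.7 = 370.214 mm·m/s
Steady-state rate R = (F_in − F_out)/L = (1052.71 − 370.214) / 137000 m = 4.982e-03 mm/s.
R = 4.982e-03 × 3600 = 17.9 mm/hr.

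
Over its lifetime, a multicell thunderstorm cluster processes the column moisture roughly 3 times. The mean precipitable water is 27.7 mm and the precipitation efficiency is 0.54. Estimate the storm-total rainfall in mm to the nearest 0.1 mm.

Each cycle deposits ε × PW = 0.54 × 27.7 = 14.958 mm.
Over 3 cycles: 3 × 14.958 = 44.9 mm.

rainfall ≈ 44.9 mm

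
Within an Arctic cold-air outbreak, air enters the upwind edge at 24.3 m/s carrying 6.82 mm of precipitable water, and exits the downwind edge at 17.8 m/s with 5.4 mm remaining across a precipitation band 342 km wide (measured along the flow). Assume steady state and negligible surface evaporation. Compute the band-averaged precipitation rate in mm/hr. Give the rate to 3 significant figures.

R ≈ 0.733 mm/hr

Column moisture flux per unit crosswind length is F = V × PW.
Inflow: F_in = 24.3 × 6.82 = 165.726 mm·m/s
Outflow: F_out = 17.8 × 5.4 = 96.12 mm·m/s
Steady-state rate R = (F_in − F_out)/L = (165.726 − 96.12) / 342000 m = 2.035e-04 mm/s.
R = 2.035e-04 × 3600 = 0.733 mm/hr.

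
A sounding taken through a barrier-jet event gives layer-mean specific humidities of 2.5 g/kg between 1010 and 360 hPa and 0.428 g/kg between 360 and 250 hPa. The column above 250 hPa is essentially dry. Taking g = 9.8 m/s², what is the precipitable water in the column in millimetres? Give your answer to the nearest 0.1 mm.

PW ≈ 17.1 mm

Precipitable water is the column-integrated vapour mass per unit area: PW = (1/g) Σ q̄ Δp, with q in kg/kg and Δp in Pa (1 kg/m² of water = 1 mm).
Layer 1010–360 hPa: Δp = 650 hPa = 65000 Pa, q̄ = 0.0025 kg/kg → 0.0025 × 65000 / 9.8 = 16.58 mm
Layer 360–250 hPa: Δp = 110 hPa = 11000 Pa, q̄ = 0.000428 kg/kg → 0.000428 × 11000 / 9.8 = 0.48 mm
PW = 16.58 + 0.48 = 17.06 ≈ 17.1 mm.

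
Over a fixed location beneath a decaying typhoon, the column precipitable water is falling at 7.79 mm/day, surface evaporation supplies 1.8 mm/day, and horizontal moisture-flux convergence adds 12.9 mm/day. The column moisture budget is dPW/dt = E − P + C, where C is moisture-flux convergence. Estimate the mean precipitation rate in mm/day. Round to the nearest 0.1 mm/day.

P ≈ 22.5 mm/day

dPW/dt = -7.79 mm/day.
P = E + C − dPW/dt = 1.8 + (12.9) − (-7.79) = 22.5 mm/day.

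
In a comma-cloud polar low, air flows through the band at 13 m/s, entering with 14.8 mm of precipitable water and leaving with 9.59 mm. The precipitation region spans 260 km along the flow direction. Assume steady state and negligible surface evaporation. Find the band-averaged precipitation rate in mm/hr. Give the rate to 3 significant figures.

Column moisture flux per unit crosswind length is F = V × PW.
Inflow: F_in = 13 × 14.8 = 192.4 mm·m/s
Outflow: F_out = 13 × 9.59 = 124.67 mm·m/s
Steady-state rate R = (F_in − F_out)/L = (192.4 − 124.67) / 260000 m = 2.605e-04 mm/s.
R = 2.605e-04 × 3600 = 0.938 mm/hr.

R ≈ 0.938 mm/hr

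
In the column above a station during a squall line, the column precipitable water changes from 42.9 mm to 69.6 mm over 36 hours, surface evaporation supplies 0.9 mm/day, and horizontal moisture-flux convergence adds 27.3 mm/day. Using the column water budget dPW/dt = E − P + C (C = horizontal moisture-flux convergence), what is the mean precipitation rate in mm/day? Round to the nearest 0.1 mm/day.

dPW/dt = (69.6 − 42.9) mm / (36/24 day) = +17.800 mm/day.
P = E + C − dPW/dt = 0.9 + (27.3) − (+17.800) = 10.4 mm/day.

P ≈ 10.4 mm/day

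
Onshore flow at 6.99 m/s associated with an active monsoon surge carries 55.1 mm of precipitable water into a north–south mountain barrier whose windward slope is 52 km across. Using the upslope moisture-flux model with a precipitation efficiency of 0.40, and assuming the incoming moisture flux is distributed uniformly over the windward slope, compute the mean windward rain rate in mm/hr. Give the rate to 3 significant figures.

Incoming column moisture flux per unit ridge length: F = V × PW = 6.99 × 55.1 = 385.149 mm·m/s.
Spread over the 52 km slope with efficiency ε = 0.40: R = ε·F/W = 0.40 × 385.149 / 52000 m = 2.963e-03 mm/s.
R = 2.963e-03 × 3600 = 10.7 mm/hr.

R ≈ 10.7 mm/hr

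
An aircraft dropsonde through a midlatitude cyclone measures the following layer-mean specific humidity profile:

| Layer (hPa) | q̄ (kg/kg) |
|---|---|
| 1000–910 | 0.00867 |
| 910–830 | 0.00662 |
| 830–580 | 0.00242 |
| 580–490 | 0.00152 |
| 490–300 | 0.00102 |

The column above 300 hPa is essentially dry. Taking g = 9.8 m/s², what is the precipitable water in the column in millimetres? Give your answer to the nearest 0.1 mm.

PW ≈ 22.9 mm

Precipitable water is the column-integrated vapour mass per unit area: PW = (1/g) Σ q̄ Δp, with q in kg/kg and Δp in Pa (1 kg/m² of water = 1 mm).
Layer 1000–910 hPa: Δp = 90 hPa = 9000 Pa, q̄ = 0.00867 kg/kg → 0.00867 × 9000 / 9.8 = 7.96 mm
Layer 910–830 hPa: Δp = 80 hPa = 8000 Pa, q̄ = 0.00662 kg/kg → 0.00662 × 8000 / 9.8 = 5.40 mm
Layer 830–580 hPa: Δp = 250 hPa = 25000 Pa, q̄ = 0.00242 kg/kg → 0.00242 × 25000 / 9.8 = 6.17 mm
Layer 580–490 hPa: Δp = 90 hPa = 9000 Pa, q̄ = 0.00152 kg/kg → 0.00152 × 9000 / 9.8 = 1.40 mm
Layer 490–300 hPa: Δp = 190 hPa = 19000 Pa, q̄ = 0.00102 kg/kg → 0.00102 × 19000 / 9.8 = 1.98 mm
PW = 7.96 + 5.40 + 6.17 + 1.40 + 1.98 = 22.91 ≈ 22.9 mm.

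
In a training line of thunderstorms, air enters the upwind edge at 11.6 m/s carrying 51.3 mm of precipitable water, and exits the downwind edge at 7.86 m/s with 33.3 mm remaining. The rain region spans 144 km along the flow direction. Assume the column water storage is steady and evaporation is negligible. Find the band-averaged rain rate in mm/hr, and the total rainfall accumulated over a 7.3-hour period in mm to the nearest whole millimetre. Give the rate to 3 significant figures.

R ≈ 8.33 mm/hr; total ≈ 61 mm

Column moisture flux per unit crosswind length is F = V × PW.
Inflow: F_in = 11.6 × 51.3 = 595.08 mm·m/s
Outflow: F_out = 7.86 × 33.3 = 261.738 mm·m/s
Steady-state rate R = (F_in − F_out)/L = (595.08 − 261.738) / 144000 m = 2.315e-03 mm/s.
R = 2.315e-03 × 3600 = 8.33 mm/hr.
Over 7.3 h: total = 8.33 × 7.3 = 60.809 ≈ 61 mm.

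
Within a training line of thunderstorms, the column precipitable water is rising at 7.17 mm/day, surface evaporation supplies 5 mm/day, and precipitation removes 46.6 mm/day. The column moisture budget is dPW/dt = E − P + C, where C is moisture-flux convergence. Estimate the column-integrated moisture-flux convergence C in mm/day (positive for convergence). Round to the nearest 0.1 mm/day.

C ≈ 48.8 mm/day

dPW/dt = +7.17 mm/day.
C = dPW/dt − E + P = (+7.17) − 5 + 46.6 = 48.8 mm/day.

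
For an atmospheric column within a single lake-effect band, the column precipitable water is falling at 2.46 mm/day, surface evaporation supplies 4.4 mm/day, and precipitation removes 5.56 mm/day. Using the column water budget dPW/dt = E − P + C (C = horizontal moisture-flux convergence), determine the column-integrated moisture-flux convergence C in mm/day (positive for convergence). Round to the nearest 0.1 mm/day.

dPW/dt = -2.46 mm/day.
C = dPW/dt − E + P = (-2.46) − 4.4 + 5.56 = -1.3 mm/day.

C ≈ -1.3 mm/day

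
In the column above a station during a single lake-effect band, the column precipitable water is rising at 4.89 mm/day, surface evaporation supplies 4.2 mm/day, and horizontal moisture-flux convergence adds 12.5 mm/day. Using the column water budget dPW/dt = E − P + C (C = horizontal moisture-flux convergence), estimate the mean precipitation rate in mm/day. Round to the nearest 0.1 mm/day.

dPW/dt = +4.89 mm/day.
P = E + C − dPW/dt = 4.2 + (12.5) − (+4.89) = 11.8 mm/day.

P ≈ 11.8 mm/day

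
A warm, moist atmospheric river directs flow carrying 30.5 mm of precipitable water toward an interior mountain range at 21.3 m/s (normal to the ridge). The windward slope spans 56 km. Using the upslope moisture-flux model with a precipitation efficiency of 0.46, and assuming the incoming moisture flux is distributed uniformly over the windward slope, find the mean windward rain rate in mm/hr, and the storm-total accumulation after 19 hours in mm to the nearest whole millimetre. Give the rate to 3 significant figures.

R ≈ 19.2 mm/hr; total ≈ 365 mm

Incoming column moisture flux per unit ridge length: F = V × PW = 21.3 × 30.5 = 649.65 mm·m/s.
Spread over the 56 km slope with efficiency ε = 0.46: R = ε·F/W = 0.46 × 649.65 / 56000 m = 5.336e-03 mm/s.
R = 5.336e-03 × 3600 = 19.2 mm/hr.
Over 19 h: total = 19.2 × 19 = 364.8 ≈ 365 mm.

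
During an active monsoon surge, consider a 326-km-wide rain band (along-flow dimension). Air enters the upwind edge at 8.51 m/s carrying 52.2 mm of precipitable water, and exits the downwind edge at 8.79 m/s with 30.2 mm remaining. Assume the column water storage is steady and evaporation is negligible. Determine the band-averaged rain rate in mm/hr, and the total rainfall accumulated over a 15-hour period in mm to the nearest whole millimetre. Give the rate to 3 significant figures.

R ≈ 1.97 mm/hr; total ≈ 30 mm

Column moisture flux per unit crosswind length is F = V × PW.
Inflow: F_in = 8.51 × 52.2 = 444.222 mm·m/s
Outflow: F_out = 8.79 × 30.2 = 265.458 mm·m/s
Steady-state rate R = (F_in − F_out)/L = (444.222 − 265.458) / 326000 m = 5.484e-04 mm/s.
R = 5.484e-04 × 3600 = 1.97 mm/hr.
Over 15 h: total = 1.97 × 15 = 29.55 ≈ 30 mm.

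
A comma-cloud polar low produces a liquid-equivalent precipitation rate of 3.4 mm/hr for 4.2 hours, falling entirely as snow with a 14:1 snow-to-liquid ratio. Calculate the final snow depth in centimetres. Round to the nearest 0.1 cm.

snow depth ≈ 20.0 cm

Liquid-equivalent depth = 3.4 × 4.2 = 14.28 mm.
Snow depth = 14.28 mm × 14 = 199.92 mm = 20.0 cm.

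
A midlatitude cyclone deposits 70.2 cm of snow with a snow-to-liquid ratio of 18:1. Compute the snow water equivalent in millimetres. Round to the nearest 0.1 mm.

SWE ≈ 39.0 mm

SWE = snow depth / ratio = 70.2 cm / 18 = 3.900 cm = 39.0 mm.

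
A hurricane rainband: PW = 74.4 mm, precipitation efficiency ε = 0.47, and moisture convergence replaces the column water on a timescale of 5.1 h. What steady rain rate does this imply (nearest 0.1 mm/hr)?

R ≈ 6.9 mm/hr

Each overturning extracts ε × PW = 0.47 × 74.4 = 34.968 mm.
Rate = ε·PW / τ = 34.968 / 5.1 h = 6.9 mm/hr.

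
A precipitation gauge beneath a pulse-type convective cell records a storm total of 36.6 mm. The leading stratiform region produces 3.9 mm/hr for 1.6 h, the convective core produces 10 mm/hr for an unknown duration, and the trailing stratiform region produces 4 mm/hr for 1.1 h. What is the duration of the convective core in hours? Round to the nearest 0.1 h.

Known phases: 3.9 × 1.6 + 4 × 1.1 = 6.24 + 4.4 = 10.64 mm.
Remaining depth = 36.6 − 10.64 = 25.96 mm.
Duration = 25.96 / 10 = 2.6 h.

duration ≈ 2.6 h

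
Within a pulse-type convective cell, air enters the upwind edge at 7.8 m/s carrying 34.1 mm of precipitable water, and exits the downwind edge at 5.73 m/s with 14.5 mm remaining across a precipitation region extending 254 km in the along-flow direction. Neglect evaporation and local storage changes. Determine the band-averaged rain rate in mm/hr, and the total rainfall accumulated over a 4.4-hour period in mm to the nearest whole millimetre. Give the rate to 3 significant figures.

Column moisture flux per unit crosswind length is F = V × PW.
Inflow: F_in = 7.8 × 34.1 = 265.98 mm·m/s
Outflow: F_out = 5.73 × 14.5 = 83.085 mm·m/s
Steady-state rate R = (F_in − F_out)/L = (265.98 − 83.085) / 254000 m = 7.201e-04 mm/s.
R = 7.201e-04 × 3600 = 2.59 mm/hr.
Over 4.4 h: total = 2.59 × 4.4 = 11.396 ≈ 11 mm.

R ≈ 2.59 mm/hr; total ≈ 11 mm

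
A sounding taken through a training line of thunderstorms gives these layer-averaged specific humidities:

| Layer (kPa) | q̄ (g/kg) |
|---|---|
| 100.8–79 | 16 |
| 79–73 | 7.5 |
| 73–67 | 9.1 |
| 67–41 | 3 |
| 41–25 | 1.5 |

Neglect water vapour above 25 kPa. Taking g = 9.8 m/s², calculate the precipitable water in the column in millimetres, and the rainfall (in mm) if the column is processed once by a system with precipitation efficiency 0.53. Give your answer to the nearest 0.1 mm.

Precipitable water is the column-integrated vapour mass per unit area: PW = (1/g) Σ q̄ Δp, with q in kg/kg and Δp in Pa (1 kg/m² of water = 1 mm).
Layer 100.8–79 kPa: Δp = 218 hPa = 21800 Pa, q̄ = 0.016 kg/kg → 0.016 × 21800 / 9.8 = 35.59 mm
Layer 79–73 kPa: Δp = 60 hPa = 6000 Pa, q̄ = 0.0075 kg/kg → 0.0075 × 6000 / 9.8 = 4.59 mm
Layer 73–67 kPa: Δp = 60 hPa = 6000 Pa, q̄ = 0.0091 kg/kg → 0.0091 × 6000 / 9.8 = 5.57 mm
Layer 67–41 kPa: Δp = 260 hPa = 26000 Pa, q̄ = 0.003 kg/kg → 0.003 × 26000 / 9.8 = 7.96 mm
Layer 41–25 kPa: Δp = 160 hPa = 16000 Pa, q̄ = 0.0015 kg/kg → 0.0015 × 16000 / 9.8 = 2.45 mm
PW = 35.59 + 4.59 + 5.57 + 7.96 + 2.45 = 56.16 ≈ 56.2 mm.
Rainfall = ε × PW = 0.53 × 56.2 = 29.8 mm.

PW ≈ 56.2 mm; rainfall ≈ 29.8 mm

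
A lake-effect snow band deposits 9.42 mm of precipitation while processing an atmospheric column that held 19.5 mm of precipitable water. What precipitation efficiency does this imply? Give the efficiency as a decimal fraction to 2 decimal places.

ε = precipitation / PW = 9.42 / 19.5 = 0.48.

ε ≈ 0.48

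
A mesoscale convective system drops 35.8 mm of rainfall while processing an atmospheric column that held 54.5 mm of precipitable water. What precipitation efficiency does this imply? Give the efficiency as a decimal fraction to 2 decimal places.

ε = rainfall / PW = 35.8 / 54.5 = 0.66.

ε ≈ 0.66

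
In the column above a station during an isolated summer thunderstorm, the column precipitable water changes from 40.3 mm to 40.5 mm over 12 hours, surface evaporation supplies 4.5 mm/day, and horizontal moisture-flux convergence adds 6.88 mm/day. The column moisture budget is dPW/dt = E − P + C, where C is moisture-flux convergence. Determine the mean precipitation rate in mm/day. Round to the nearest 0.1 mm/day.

dPW/dt = (40.5 − 40.3) mm / (12/24 day) = +0.400 mm/day.
P = E + C − dPW/dt = 4.5 + (6.88) − (+0.400) = 11.0 mm/day.

P ≈ 11.0 mm/day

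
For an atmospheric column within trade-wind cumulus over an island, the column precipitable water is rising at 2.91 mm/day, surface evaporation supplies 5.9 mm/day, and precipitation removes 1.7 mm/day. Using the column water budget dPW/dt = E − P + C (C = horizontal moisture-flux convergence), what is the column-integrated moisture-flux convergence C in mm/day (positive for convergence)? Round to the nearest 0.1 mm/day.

dPW/dt = +2.91 mm/day.
C = dPW/dt − E + P = (+2.91) − 5.9 + 1.7 = -1.3 mm/day.

C ≈ -1.3 mm/day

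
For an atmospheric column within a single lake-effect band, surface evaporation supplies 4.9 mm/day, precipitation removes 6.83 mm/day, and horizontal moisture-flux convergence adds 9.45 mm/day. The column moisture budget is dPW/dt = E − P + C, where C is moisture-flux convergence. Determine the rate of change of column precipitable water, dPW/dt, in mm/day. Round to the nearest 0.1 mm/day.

dPW/dt = E − P + C = 4.9 − 6.83 + (9.45) = 7.5 mm/day.

dPW/dt ≈ 7.5 mm/day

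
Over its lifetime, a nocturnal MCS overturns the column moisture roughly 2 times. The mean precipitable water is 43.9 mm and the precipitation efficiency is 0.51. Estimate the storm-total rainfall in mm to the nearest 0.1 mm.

Each cycle deposits ε × PW = 0.51 × 43.9 = 22.389 mm.
Over 2 cycles: 2 × 22.389 = 44.8 mm.

rainfall ≈ 44.8 mm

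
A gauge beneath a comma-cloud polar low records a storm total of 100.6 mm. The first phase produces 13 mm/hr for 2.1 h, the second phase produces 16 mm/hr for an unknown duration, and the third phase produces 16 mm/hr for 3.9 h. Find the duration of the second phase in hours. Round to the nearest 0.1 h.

Known phases: 13 × 2.1 + 16 × 3.9 = 27.3 + 62.4 = 89.7 mm.
Remaining depth = 100.6 − 89.7 = 10.9 mm.
Duration = 10.9 / 16 = 0.7 h.

duration ≈ 0.7 h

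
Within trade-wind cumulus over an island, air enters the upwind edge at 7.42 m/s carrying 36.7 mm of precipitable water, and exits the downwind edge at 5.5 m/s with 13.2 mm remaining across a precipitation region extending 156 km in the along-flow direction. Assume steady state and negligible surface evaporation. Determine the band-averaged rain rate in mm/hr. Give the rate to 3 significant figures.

Column moisture flux per unit crosswind length is F = V × PW.
Inflow: F_in = 7.42 × 36.7 = 272.314 mm·m/s
Outflow: F_out = 5.5 × 13.2 = 72.6 mm·m/s
Steady-state rate R = (F_in − F_out)/L = (272.314 − 72.6) / 156000 m = 1.280e-03 mm/s.
R = 1.280e-03 × 3600 = 4.61 mm/hr.

R ≈ 4.61 mm/hr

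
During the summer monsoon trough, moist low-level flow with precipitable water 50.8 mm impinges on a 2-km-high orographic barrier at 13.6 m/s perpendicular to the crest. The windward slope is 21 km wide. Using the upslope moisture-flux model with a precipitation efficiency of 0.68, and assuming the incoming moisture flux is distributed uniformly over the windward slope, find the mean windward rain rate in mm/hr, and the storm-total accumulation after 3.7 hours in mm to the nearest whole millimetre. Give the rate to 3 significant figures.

Incoming column moisture flux per unit ridge length: F = V × PW = 13.6 × 50.8 = 690.88 mm·m/s.
Spread over the 21 km slope with efficiency ε = 0.68: R = ε·F/W = 0.68 × 690.88 / 21000 m = 2.237e-02 mm/s.
R = 2.237e-02 × 3600 = 80.5 mm/hr.
Over 3.7 h: total = 80.5 × 3.7 = 297.85 ≈ 298 mm.

R ≈ 80.5 mm/hr; total ≈ 298 mm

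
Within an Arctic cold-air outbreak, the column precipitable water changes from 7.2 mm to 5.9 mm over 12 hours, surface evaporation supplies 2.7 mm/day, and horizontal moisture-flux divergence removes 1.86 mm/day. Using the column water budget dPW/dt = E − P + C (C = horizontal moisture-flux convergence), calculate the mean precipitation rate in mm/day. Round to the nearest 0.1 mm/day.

P ≈ 3.4 mm/day

dPW/dt = (5.9 − 7.2) mm / (12/24 day) = -2.600 mm/day.
P = E + C − dPW/dt = 2.7 + (-1.86) − (-2.600) = 3.4 mm/day.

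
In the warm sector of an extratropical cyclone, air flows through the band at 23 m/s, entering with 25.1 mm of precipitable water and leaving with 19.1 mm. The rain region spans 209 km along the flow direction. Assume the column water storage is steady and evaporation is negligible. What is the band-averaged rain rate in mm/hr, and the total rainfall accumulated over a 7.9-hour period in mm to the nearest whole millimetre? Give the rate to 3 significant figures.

R ≈ 2.38 mm/hr; total ≈ 19 mm

Column moisture flux per unit crosswind length is F = V × PW.
Inflow: F_in = 23 × 25.1 = 577.3 mm·m/s
Outflow: F_out = 23 × 19.1 = 439.3 mm·m/s
Steady-state rate R = (F_in − F_out)/L = (577.3 − 439.3) / 209000 m = 6.603e-04 mm/s.
R = 6.603e-04 × 3600 = 2.38 mm/hr.
Over 7.9 h: total = 2.38 × 7.9 = 18.802 ≈ 19 mm.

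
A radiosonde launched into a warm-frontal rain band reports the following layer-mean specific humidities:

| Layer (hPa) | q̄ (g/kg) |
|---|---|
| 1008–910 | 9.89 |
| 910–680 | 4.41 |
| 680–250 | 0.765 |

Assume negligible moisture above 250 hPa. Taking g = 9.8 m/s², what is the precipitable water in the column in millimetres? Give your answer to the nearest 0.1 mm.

PW ≈ 23.6 mm

Precipitable water is the column-integrated vapour mass per unit area: PW = (1/g) Σ q̄ Δp, with q in kg/kg and Δp in Pa (1 kg/m² of water = 1 mm).
Layer 1008–910 hPa: Δp = 98 hPa = 9800 Pa, q̄ = 0.00989 kg/kg → 0.00989 × 9800 / 9.8 = 9.89 mm
Layer 910–680 hPa: Δp = 230 hPa = 23000 Pa, q̄ = 0.00441 kg/kg → 0.00441 × 23000 / 9.8 = 10.35 mm
Layer 680–250 hPa: Δp = 430 hPa = 43000 Pa, q̄ = 0.000765 kg/kg → 0.000765 × 43000 / 9.8 = 3.36 mm
PW = 9.89 + 10.35 + 3.36 = 23.60 ≈ 23.6 mm.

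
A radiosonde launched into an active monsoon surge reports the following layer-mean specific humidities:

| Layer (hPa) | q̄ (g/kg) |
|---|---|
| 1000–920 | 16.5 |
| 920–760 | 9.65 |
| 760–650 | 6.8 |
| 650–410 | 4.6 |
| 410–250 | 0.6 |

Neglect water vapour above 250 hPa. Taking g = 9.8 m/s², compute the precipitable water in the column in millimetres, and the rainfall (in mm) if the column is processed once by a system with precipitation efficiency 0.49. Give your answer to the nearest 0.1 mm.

PW ≈ 49.1 mm; rainfall ≈ 24.1 mm

Precipitable water is the column-integrated vapour mass per unit area: PW = (1/g) Σ q̄ Δp, with q in kg/kg and Δp in Pa (1 kg/m² of water = 1 mm).
Layer 1000–920 hPa: Δp = 80 hPa = 8000 Pa, q̄ = 0.0165 kg/kg → 0.0165 × 8000 / 9.8 = 13.47 mm
Layer 920–760 hPa: Δp = 160 hPa = 16000 Pa, q̄ = 0.00965 kg/kg → 0.00965 × 16000 / 9.8 = 15.76 mm
Layer 760–650 hPa: Δp = 110 hPa = 11000 Pa, q̄ = 0.0068 kg/kg → 0.0068 × 11000 / 9.8 = 7.63 mm
Layer 650–410 hPa: Δp = 240 hPa = 24000 Pa, q̄ = 0.0046 kg/kg → 0.0046 × 24000 / 9.8 = 11.27 mm
Layer 410–250 hPa: Δp = 160 hPa = 16000 Pa, q̄ = 0.0006 kg/kg → 0.0006 × 16000 / 9.8 = 0.98 mm
PW = 13.47 + 15.76 + 7.63 + 11.27 + 0.98 = 49.11 ≈ 49.1 mm.
Rainfall = ε × PW = 0.49 × 49.1 = 24.1 mm.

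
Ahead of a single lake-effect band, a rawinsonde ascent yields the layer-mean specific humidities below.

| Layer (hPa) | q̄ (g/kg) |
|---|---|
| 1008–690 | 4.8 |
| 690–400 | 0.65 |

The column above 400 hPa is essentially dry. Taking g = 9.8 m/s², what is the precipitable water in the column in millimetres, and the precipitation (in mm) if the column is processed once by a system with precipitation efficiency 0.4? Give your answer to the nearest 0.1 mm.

Precipitable water is the column-integrated vapour mass per unit area: PW = (1/g) Σ q̄ Δp, with q in kg/kg and Δp in Pa (1 kg/m² of water = 1 mm).
Layer 1008–690 hPa: Δp = 318 hPa = 31800 Pa, q̄ = 0.0048 kg/kg → 0.0048 × 31800 / 9.8 = 15.58 mm
Layer 690–400 hPa: Δp = 290 hPa = 29000 Pa, q̄ = 0.00065 kg/kg → 0.00065 × 29000 / 9.8 = 1.92 mm
PW = 15.58 + 1.92 = 17.50 ≈ 17.5 mm.
Precipitation = ε × PW = 0.4 × 17.5 = 7.0 mm.

PW ≈ 17.5 mm; precipitation ≈ 7.0 mm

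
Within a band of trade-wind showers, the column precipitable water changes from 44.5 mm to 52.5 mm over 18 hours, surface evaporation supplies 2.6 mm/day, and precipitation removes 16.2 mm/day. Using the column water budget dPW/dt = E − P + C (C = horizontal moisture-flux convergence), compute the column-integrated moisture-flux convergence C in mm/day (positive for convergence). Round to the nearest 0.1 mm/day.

dPW/dt = (52.5 − 44.5) mm / (18/24 day) = +10.667 mm/day.
C = dPW/dt − E + P = (+10.667) − 2.6 + 16.2 = 24.3 mm/day.

C ≈ 24.3 mm/day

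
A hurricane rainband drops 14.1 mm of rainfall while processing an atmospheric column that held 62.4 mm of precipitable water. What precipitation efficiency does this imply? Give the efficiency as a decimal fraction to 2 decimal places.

ε = rainfall / PW = 14.1 / 62.4 = 0.23.

ε ≈ 0.23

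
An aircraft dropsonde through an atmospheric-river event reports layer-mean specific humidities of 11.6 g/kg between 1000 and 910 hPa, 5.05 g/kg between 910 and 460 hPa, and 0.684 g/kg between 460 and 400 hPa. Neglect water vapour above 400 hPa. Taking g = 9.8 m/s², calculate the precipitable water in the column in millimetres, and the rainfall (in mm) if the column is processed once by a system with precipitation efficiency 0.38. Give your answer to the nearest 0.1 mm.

PW ≈ 34.3 mm; rainfall ≈ 13.0 mm

Precipitable water is the column-integrated vapour mass per unit area: PW = (1/g) Σ q̄ Δp, with q in kg/kg and Δp in Pa (1 kg/m² of water = 1 mm).
Layer 1000–910 hPa: Δp = 90 hPa = 9000 Pa, q̄ = 0.0116 kg/kg → 0.0116 × 9000 / 9.8 = 10.65 mm
Layer 910–460 hPa: Δp = 450 hPa = 45000 Pa, q̄ = 0.00505 kg/kg → 0.00505 × 45000 / 9.8 = 23.19 mm
Layer 460–400 hPa: Δp = 60 hPa = 6000 Pa, q̄ = 0.000684 kg/kg → 0.000684 × 6000 / 9.8 = 0.42 mm
PW = 10.65 + 23.19 + 0.42 = 34.26 ≈ 34.3 mm.
Rainfall = ε × PW = 0.38 × 34.3 = 13.0 mm.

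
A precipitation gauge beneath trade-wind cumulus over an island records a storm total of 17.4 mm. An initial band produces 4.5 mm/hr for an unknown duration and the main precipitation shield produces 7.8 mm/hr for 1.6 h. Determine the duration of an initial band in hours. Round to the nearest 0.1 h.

duration ≈ 1.1 h

Known phases: 7.8 × 1.6 = 12.48 mm.
Remaining depth = 17.4 − 12.48 = 4.92 mm.
Duration = 4.92 / 4.5 = 1.1 h.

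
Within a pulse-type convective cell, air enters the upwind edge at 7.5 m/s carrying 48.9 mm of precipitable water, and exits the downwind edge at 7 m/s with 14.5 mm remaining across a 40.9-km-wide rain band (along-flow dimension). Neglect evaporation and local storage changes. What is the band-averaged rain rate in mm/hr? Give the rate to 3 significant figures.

Column moisture flux per unit crosswind length is F = V × PW.
Inflow: F_in = 7.5 × 48.9 = 366.75 mm·m/s
Outflow: F_out = 7 × 14.5 = 101.5 mm·m/s
Steady-state rate R = (F_in − F_out)/L = (366.75 − 101.5) / 40900 m = 6.485e-03 mm/s.
R = 6.485e-03 × 3600 = 23.3 mm/hr.

R ≈ 23.3 mm/hr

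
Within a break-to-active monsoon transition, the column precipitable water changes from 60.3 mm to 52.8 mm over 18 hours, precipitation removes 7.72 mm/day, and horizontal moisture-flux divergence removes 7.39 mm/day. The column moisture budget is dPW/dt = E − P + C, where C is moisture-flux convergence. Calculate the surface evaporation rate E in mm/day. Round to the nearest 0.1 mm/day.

dPW/dt = (52.8 − 60.3) mm / (18/24 day) = -10.000 mm/day.
E = dPW/dt + P − C = (-10.000) + 7.72 − (-7.39) = 5.1 mm/day.

E ≈ 5.1 mm/day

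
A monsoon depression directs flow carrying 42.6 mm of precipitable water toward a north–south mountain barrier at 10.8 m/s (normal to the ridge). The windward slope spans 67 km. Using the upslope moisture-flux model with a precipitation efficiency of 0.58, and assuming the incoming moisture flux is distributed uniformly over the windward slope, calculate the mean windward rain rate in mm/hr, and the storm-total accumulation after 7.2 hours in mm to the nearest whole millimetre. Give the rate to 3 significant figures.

R ≈ 14.3 mm/hr; total ≈ 103 mm

Incoming column moisture flux per unit ridge length: F = V × PW = 10.8 × 42.6 = 460.08 mm·m/s.
Spread over the 67 km slope with efficiency ε = 0.58: R = ε·F/W = 0.58 × 460.08 / 67000 m = 3.983e-03 mm/s.
R = 3.983e-03 × 3600 = 14.3 mm/hr.
Over 7.2 h: total = 14.3 × 7.2 = 102.96 ≈ 103 mm.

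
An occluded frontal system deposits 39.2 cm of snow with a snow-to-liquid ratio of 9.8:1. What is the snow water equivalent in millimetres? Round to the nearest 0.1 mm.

SWE ≈ 40.0 mm

SWE = snow depth / ratio = 39.2 cm / 9.8 = 4.000 cm = 40.0 mm.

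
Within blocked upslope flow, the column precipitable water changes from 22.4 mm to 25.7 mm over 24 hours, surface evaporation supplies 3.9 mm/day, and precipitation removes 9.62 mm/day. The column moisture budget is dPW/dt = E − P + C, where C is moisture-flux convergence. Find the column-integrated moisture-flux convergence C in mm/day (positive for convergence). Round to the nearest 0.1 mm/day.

dPW/dt = (25.7 − 22.4) mm / (24/24 day) = +3.300 mm/day.
C = dPW/dt − E + P = (+3.300) − 3.9 + 9.62 = 9.0 mm/day.

C ≈ 9.0 mm/day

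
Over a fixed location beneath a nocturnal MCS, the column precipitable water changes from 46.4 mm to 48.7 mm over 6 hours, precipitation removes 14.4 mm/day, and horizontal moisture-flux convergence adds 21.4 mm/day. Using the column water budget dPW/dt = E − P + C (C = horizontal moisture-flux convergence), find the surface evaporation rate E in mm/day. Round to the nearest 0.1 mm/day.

E ≈ 2.2 mm/day

dPW/dt = (48.7 − 46.4) mm / (6/24 day) = +9.200 mm/day.
E = dPW/dt + P − C = (+9.200) + 14.4 − (21.4) = 2.2 mm/day.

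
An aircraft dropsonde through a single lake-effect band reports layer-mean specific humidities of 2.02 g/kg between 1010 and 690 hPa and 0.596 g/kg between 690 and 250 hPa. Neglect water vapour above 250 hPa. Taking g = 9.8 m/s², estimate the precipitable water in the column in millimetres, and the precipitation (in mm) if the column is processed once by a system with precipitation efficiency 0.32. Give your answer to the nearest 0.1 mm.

Precipitable water is the column-integrated vapour mass per unit area: PW = (1/g) Σ q̄ Δp, with q in kg/kg and Δp in Pa (1 kg/m² of water = 1 mm).
Layer 1010–690 hPa: Δp = 320 hPa = 32000 Pa, q̄ = 0.00202 kg/kg → 0.00202 × 32000 / 9.8 = 6.60 mm
Layer 690–250 hPa: Δp = 440 hPa = 44000 Pa, q̄ = 0.000596 kg/kg → 0.000596 × 44000 / 9.8 = 2.68 mm
PW = 6.60 + 2.68 = 9.28 ≈ 9.3 mm.
Precipitation = ε × PW = 0.32 × 9.3 = 3.0 mm.

PW ≈ 9.3 mm; precipitation ≈ 3.0 mm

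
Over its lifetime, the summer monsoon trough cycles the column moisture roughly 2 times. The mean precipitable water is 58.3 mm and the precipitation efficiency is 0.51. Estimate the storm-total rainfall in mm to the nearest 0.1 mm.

Each cycle deposits ε × PW = 0.51 × 58.3 = 29.733 mm.
Over 2 cycles: 2 × 29.733 = 59.5 mm.

rainfall ≈ 59.5 mm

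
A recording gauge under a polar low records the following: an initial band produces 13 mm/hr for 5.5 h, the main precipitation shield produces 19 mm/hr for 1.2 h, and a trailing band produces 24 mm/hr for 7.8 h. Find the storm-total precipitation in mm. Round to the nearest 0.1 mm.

Total = Σ Rᵢ Δtᵢ = 13 × 5.5 + 19 × 1.2 + 24 × 7.8
      = 71.5 + 22.8 + 187.2 = 281.5 mm.

total ≈ 281.5 mm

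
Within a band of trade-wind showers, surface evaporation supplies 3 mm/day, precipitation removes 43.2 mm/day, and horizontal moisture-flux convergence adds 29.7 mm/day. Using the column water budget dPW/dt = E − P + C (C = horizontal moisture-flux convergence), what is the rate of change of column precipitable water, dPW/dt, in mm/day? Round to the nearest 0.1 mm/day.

dPW/dt = E − P + C = 3 − 43.2 + (29.7) = -10.5 mm/day.

dPW/dt ≈ -10.5 mm/day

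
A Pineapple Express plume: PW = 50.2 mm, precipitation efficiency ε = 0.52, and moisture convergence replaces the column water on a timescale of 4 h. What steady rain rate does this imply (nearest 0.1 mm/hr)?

R ≈ 6.5 mm/hr

Each overturning extracts ε × PW = 0.52 × 50.2 = 26.104 mm.
Rate = ε·PW / τ = 26.104 / 4 h = 6.5 mm/hr.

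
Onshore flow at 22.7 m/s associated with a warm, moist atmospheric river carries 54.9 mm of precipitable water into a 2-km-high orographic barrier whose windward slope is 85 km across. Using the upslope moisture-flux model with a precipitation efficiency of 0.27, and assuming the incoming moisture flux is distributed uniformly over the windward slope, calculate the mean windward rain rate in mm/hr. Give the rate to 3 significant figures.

Incoming column moisture flux per unit ridge length: F = V × PW = 22.7 × 54.9 = 1246.23 mm·m/s.
Spread over the 85 km slope with efficiency ε = 0.27: R = ε·F/W = 0.27 × 1246.23 / 85000 m = 3.959e-03 mm/s.
R = 3.959e-03 × 3600 = 14.3 mm/hr.

R ≈ 14.3 mm/hr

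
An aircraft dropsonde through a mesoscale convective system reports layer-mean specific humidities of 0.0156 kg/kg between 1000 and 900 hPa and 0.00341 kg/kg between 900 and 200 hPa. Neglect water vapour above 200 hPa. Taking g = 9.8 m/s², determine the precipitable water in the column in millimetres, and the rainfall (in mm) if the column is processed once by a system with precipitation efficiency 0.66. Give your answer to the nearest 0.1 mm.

Precipitable water is the column-integrated vapour mass per unit area: PW = (1/g) Σ q̄ Δp, with q in kg/kg and Δp in Pa (1 kg/m² of water = 1 mm).
Layer 1000–900 hPa: Δp = 100 hPa = 10000 Pa, q̄ = 0.0156 kg/kg → 0.0156 × 10000 / 9.8 = 15.92 mm
Layer 900–200 hPa: Δp = 700 hPa = 70000 Pa, q̄ = 0.00341 kg/kg → 0.00341 × 70000 / 9.8 = 24.36 mm
PW = 15.92 + 24.36 = 40.28 ≈ 40.3 mm.
Rainfall = ε × PW = 0.66 × 40.3 = 26.6 mm.

PW ≈ 40.3 mm; rainfall ≈ 26.6 mm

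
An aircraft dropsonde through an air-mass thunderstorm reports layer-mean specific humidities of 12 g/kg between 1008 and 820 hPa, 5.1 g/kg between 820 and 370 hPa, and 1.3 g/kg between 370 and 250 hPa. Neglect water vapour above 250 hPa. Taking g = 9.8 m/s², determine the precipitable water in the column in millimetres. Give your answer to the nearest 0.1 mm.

Precipitable water is the column-integrated vapour mass per unit area: PW = (1/g) Σ q̄ Δp, with q in kg/kg and Δp in Pa (1 kg/m² of water = 1 mm).
Layer 1008–820 hPa: Δp = 188 hPa = 18800 Pa, q̄ = 0.012 kg/kg → 0.012 × 18800 / 9.8 = 23.02 mm
Layer 820–370 hPa: Δp = 450 hPa = 45000 Pa, q̄ = 0.0051 kg/kg → 0.0051 × 45000 / 9.8 = 23.42 mm
Layer 370–250 hPa: Δp = 120 hPa = 12000 Pa, q̄ = 0.0013 kg/kg → 0.0013 × 12000 / 9.8 = 1.59 mm
PW = 23.02 + 23.42 + 1.59 = 48.03 ≈ 48.0 mm.

PW ≈ 48.0 mm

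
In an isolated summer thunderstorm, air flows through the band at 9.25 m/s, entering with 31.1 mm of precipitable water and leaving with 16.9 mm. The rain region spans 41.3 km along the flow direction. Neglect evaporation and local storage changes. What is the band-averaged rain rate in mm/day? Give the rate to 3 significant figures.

R ≈ 275 mm/day

Column moisture flux per unit crosswind length is F = V × PW.
Inflow: F_in = 9.25 × 31.1 = 287.675 mm·m/s
Outflow: F_out = 9.25 × 16.9 = 156.325 mm·m/s
Steady-state rate R = (F_in − F_out)/L = (287.675 − 156.325) / 41300 m = 3.180e-03 mm/s.
R = 3.180e-03 × 3600 × 24 = 275 mm/day.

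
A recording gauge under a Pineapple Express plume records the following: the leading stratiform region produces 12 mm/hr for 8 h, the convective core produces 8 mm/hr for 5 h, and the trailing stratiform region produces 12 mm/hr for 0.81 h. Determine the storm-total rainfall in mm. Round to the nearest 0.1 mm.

total ≈ 145.7 mm

Total = Σ Rᵢ Δtᵢ = 12 × 8 + 8 × 5 + 12 × 0.81
      = 96 + 40 + 9.72 = 145.7 mm.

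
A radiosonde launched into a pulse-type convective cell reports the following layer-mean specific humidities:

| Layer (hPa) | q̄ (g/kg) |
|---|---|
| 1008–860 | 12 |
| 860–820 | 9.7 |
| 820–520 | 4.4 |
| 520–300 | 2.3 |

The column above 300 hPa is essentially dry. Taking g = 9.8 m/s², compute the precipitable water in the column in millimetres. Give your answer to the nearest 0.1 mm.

Precipitable water is the column-integrated vapour mass per unit area: PW = (1/g) Σ q̄ Δp, with q in kg/kg and Δp in Pa (1 kg/m² of water = 1 mm).
Layer 1008–860 hPa: Δp = 148 hPa = 14800 Pa, q̄ = 0.012 kg/kg → 0.012 × 14800 / 9.8 = 18.12 mm
Layer 860–820 hPa: Δp = 40 hPa = 4000 Pa, q̄ = 0.0097 kg/kg → 0.0097 × 4000 / 9.8 = 3.96 mm
Layer 820–520 hPa: Δp = 300 hPa = 30000 Pa, q̄ = 0.0044 kg/kg → 0.0044 × 30000 / 9.8 = 13.47 mm
Layer 520–300 hPa: Δp = 220 hPa = 22000 Pa, q̄ = 0.0023 kg/kg → 0.0023 × 22000 / 9.8 = 5.16 mm
PW = 18.12 + 3.96 + 13.47 + 5.16 = 40.71 ≈ 40.7 mm.

PW ≈ 40.7 mm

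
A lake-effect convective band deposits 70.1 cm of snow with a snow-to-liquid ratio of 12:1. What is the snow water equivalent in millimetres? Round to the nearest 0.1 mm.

SWE = snow depth / ratio = 70.1 cm / 12 = 5.842 cm = 58.4 mm.

SWE ≈ 58.4 mm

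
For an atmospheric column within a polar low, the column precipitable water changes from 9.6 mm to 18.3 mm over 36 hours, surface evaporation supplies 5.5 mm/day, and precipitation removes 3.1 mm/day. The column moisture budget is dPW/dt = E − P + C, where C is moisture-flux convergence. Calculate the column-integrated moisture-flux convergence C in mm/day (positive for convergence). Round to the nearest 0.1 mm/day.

dPW/dt = (18.3 − 9.6) mm / (36/24 day) = +5.800 mm/day.
C = dPW/dt − E + P = (+5.800) − 5.5 + 3.1 = 3.4 mm/day.

C ≈ 3.4 mm/day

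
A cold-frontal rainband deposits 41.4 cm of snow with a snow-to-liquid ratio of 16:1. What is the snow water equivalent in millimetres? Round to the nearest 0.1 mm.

SWE ≈ 25.9 mm

SWE = snow depth / ratio = 41.4 cm / 16 = 2.587 cm = 25.9 mm.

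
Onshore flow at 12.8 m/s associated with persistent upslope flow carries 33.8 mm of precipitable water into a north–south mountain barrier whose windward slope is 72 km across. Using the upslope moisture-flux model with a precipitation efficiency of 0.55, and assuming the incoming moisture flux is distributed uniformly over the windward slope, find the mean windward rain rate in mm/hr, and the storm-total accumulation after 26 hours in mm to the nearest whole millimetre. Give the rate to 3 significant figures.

R ≈ 11.9 mm/hr; total ≈ 309 mm

Incoming column moisture flux per unit ridge length: F = V × PW = 12.8 × 33.8 = 432.64 mm·m/s.
Spread over the 72 km slope with efficiency ε = 0.55: R = ε·F/W = 0.55 × 432.64 / 72000 m = 3.305e-03 mm/s.
R = 3.305e-03 × 3600 = 11.9 mm/hr.
Over 26 h: total = 11.9 × 26 = 309.4 ≈ 309 mm.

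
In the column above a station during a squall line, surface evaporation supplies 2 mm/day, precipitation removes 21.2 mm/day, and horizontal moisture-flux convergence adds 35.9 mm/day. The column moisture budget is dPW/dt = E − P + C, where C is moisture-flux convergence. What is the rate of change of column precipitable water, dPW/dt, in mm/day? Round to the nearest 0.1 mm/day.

dPW/dt = E − P + C = 2 − 21.2 + (35.9) = 16.7 mm/day.

dPW/dt ≈ 16.7 mm/day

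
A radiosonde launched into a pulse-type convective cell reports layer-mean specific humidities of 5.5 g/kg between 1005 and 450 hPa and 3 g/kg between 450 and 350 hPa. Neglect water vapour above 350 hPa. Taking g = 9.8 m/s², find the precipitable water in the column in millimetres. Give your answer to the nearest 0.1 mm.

PW ≈ 34.2 mm

Precipitable water is the column-integrated vapour mass per unit area: PW = (1/g) Σ q̄ Δp, with q in kg/kg and Δp in Pa (1 kg/m² of water = 1 mm).
Layer 1005–450 hPa: Δp = 555 hPa = 55500 Pa, q̄ = 0.0055 kg/kg → 0.0055 × 55500 / 9.8 = 31.15 mm
Layer 450–350 hPa: Δp = 100 hPa = 10000 Pa, q̄ = 0.003 kg/kg → 0.003 × 10000 / 9.8 = 3.06 mm
PW = 31.15 + 3.06 = 34.21 ≈ 34.2 mm.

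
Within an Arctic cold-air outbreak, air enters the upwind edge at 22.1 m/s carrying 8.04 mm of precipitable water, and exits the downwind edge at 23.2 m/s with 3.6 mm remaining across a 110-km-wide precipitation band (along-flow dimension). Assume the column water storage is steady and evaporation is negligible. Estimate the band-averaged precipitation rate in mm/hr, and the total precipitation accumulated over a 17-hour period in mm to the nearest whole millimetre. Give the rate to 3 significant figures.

Column moisture flux per unit crosswind length is F = V × PW.
Inflow: F_in = 22.1 × 8.04 = 177.684 mm·m/s
Outflow: F_out = 23.2 × 3.6 = 83.52 mm·m/s
Steady-state rate R = (F_in − F_out)/L = (177.684 − 83.52) / 110000 m = 8.560e-04 mm/s.
R = 8.560e-04 × 3600 = 3.08 mm/hr.
Over 17 h: total = 3.08 × 17 = 52.36 ≈ 52 mm.

R ≈ 3.08 mm/hr; total ≈ 52 mm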